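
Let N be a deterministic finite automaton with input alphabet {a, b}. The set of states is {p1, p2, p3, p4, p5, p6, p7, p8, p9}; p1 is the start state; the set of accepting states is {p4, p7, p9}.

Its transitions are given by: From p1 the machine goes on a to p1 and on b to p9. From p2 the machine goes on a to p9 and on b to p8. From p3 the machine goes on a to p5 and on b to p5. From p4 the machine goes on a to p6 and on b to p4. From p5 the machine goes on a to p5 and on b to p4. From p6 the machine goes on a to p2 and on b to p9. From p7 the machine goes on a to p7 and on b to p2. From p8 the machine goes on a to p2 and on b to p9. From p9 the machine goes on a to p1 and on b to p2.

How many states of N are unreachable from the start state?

5

No path from p1 leads to p3, p4, p5, p6, p7; the other 4 states are all reachable.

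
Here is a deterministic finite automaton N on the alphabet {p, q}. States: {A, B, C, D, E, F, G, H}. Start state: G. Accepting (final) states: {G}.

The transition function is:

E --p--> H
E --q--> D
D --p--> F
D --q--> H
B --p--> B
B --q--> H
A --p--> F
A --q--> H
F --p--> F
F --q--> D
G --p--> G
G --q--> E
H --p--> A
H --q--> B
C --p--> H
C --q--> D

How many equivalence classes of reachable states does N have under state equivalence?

2

First remove the unreachable states {C}; 7 states remain.
Start with accepting vs non-accepting: {G} | {A,B,D,E,F,H}.
Stable partition: {G} | {A,B,D,E,F,H} — 2 equivalence classes.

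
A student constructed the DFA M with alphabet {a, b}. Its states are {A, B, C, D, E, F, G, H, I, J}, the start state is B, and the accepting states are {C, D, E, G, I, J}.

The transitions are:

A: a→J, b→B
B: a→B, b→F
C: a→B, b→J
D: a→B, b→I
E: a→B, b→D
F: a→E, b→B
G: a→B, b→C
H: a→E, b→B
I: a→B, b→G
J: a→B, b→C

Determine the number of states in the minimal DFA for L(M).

3

States {A,H} cannot be reached from the start state, so discard them.
Start with accepting vs non-accepting: {C,D,E,G,I,J} | {B,F}.
Refine {B,F} on symbol a: members go to different blocks, giving {B} and {F}.
No further refinement is possible. Final partition (3 blocks): {C,D,E,G,I,J} | {B} | {F}.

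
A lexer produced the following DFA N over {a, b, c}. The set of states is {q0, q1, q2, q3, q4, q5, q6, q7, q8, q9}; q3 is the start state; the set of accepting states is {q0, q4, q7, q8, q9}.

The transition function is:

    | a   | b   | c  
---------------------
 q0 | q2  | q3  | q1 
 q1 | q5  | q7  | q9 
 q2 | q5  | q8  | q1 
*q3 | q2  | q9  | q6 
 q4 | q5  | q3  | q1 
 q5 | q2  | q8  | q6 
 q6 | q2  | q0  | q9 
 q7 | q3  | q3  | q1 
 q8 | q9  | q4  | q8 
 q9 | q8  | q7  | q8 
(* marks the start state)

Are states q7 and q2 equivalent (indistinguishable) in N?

Every state is reachable, so we keep all 10.
Initial partition by acceptance: {q0,q4,q7,q8,q9} | {q1,q2,q3,q5,q6}.
Split {q0,q4,q7,q8,q9} by δ(·,a) → {q0,q4,q7} and {q8,q9}.
Refine {q1,q2,q3,q5,q6} on symbol b: members go to different blocks, giving {q2,q3,q5} and {q1,q6}.
Stable partition: {q0,q4,q7} | {q2,q3,q5} | {q8,q9} | {q1,q6} — 4 equivalence classes.
q7 and q2 end up in different blocks, so they are distinguishable. For instance, the string 'ε' is accepted from only q7.

No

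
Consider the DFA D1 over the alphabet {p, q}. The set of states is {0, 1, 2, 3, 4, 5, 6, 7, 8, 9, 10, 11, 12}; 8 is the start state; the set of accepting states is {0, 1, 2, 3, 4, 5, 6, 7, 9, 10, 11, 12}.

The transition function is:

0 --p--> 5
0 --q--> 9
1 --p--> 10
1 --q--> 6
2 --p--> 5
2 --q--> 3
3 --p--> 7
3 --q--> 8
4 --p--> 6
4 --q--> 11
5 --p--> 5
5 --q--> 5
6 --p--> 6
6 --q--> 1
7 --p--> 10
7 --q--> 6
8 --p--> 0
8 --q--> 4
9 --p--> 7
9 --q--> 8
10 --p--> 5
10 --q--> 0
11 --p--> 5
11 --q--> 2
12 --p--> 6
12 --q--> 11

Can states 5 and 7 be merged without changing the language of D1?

No

States {12} cannot be reached from the start state, so discard them.
Start with accepting vs non-accepting: {0,1,2,3,4,5,6,7,9,10,11} | {8}.
Split {0,1,2,3,4,5,6,7,9,10,11} by δ(·,q) → {0,1,2,4,5,6,7,10,11} and {3,9}.
Refine {0,1,2,4,5,6,7,10,11} on symbol q: members go to different blocks, giving {1,4,5,6,7,10,11} and {0,2}.
Refine {1,4,5,6,7,10,11} on symbol q: members go to different blocks, giving {1,4,5,6,7} and {10,11}.
Split {1,4,5,6,7} by δ(·,p) → {4,5,6} and {1,7}.
Refine {4,5,6} on symbol q: members go to different blocks, giving {4} and {5} and {6}.
No further refinement is possible. Final partition (8 blocks): {4} | {8} | {3,9} | {0,2} | {10,11} | {1,7} | {5} | {6}.
5 and 7 end up in different blocks, so they are distinguishable. For instance, the string 'pqqq' is accepted from only 5.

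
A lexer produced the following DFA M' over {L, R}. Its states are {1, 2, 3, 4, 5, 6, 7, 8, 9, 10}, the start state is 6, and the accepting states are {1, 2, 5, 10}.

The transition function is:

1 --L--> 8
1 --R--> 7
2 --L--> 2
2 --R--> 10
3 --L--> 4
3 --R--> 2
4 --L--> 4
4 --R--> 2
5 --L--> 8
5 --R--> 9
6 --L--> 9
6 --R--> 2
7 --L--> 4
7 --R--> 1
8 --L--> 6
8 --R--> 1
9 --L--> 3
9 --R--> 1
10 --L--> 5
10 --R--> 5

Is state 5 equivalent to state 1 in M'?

Every state is reachable, so we keep all 10.
Start with accepting vs non-accepting: {1,2,5,10} | {3,4,6,7,8,9}.
On input L, block {1,2,5,10} splits into {1,5} and {2,10}.
On input R, block {3,4,6,7,8,9} splits into {3,4,6} and {7,8,9}.
On input L, block {3,4,6} splits into {3,4} and {6}.
Refine {2,10} on symbol L: members go to different blocks, giving {2} and {10}.
On input L, block {7,8,9} splits into {7,9} and {8}.
Stable partition: {1,5} | {3,4} | {2} | {7,9} | {6} | {10} | {8} — 7 equivalence classes.
5 and 1 lie in the same block of the stable partition, so they are equivalent — no string distinguishes them.

Yes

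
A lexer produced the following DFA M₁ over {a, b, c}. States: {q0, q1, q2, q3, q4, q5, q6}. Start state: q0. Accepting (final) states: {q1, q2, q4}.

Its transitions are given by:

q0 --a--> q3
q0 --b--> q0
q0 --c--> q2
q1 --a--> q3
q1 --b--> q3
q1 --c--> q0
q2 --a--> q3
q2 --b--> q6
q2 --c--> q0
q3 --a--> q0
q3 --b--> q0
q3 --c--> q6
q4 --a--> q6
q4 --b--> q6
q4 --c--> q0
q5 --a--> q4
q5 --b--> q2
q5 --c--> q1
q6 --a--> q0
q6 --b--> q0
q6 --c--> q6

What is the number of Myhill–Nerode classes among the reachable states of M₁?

3

First remove the unreachable states {q1,q4,q5}; 4 states remain.
Start with accepting vs non-accepting: {q2} | {q0,q3,q6}.
On input c, block {q0,q3,q6} splits into {q3,q6} and {q0}.
The partition is now stable with 3 blocks: {q2} | {q3,q6} | {q0}.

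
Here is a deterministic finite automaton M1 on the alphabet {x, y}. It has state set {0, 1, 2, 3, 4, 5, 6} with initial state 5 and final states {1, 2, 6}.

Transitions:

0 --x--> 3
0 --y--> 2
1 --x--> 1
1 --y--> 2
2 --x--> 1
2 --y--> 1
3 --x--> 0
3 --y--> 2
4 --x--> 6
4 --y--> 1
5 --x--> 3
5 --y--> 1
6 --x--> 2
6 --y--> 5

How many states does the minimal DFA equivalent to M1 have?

States {4,6} cannot be reached from the start state, so discard them.
P0 = {1,2} | {0,3,5}.
No further refinement is possible. Final partition (2 blocks): {1,2} | {0,3,5}.

2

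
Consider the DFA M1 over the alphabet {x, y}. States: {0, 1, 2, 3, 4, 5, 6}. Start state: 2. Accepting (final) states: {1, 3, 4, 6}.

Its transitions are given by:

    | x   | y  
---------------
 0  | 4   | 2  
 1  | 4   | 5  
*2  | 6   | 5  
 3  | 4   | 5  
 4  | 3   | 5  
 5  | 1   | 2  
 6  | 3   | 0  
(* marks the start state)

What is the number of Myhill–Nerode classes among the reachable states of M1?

Every state is reachable, so we keep all 7.
Initial partition by acceptance: {1,3,4,6} | {0,2,5}.
Stable partition: {1,3,4,6} | {0,2,5} — 2 equivalence classes.

2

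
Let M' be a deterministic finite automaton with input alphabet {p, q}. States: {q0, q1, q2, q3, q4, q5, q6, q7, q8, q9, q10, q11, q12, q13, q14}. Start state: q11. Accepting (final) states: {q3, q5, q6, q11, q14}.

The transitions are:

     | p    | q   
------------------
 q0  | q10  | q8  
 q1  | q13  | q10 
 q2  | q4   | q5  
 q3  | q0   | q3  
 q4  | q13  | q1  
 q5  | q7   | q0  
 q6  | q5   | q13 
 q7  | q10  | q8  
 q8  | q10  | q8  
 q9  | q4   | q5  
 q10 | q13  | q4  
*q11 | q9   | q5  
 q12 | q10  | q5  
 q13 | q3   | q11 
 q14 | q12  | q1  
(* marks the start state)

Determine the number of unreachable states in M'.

4

BFS from q11 reaches {q0, q1, q3, q4, q5, q7, q8, q9, q10, q11, q13}; the 4 state(s) q2, q6, q12, q14 are never visited.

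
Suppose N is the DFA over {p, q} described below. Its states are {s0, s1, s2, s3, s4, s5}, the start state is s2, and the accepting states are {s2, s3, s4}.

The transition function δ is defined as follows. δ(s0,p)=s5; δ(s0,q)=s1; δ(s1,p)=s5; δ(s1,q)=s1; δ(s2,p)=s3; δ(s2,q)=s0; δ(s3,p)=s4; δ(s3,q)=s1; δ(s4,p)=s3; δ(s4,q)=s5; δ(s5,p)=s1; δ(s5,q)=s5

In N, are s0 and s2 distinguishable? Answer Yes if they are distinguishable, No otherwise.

P0 = {s2,s3,s4} | {s0,s1,s5}.
The partition is now stable with 2 blocks: {s2,s3,s4} | {s0,s1,s5}.
s0 and s2 end up in different blocks, so they are distinguishable. For instance, the string 'ε' is accepted from only s2.

Yes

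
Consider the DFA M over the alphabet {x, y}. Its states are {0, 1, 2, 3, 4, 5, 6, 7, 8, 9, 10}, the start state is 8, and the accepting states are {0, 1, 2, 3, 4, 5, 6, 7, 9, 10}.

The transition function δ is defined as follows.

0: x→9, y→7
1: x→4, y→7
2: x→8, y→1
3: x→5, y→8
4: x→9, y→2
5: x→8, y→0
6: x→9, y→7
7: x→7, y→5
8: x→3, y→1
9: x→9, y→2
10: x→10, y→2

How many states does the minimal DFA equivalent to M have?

5

First remove the unreachable states {6,10}; 9 states remain.
P0 = {0,1,2,3,4,5,7,9} | {8}.
Refine {0,1,2,3,4,5,7,9} on symbol x: members go to different blocks, giving {0,1,3,4,7,9} and {2,5}.
Split {0,1,3,4,7,9} by δ(·,x) → {0,1,4,7,9} and {3}.
On input y, block {0,1,4,7,9} splits into {4,7,9} and {0,1}.
Stable partition: {4,7,9} | {8} | {2,5} | {3} | {0,1} — 5 equivalence classes.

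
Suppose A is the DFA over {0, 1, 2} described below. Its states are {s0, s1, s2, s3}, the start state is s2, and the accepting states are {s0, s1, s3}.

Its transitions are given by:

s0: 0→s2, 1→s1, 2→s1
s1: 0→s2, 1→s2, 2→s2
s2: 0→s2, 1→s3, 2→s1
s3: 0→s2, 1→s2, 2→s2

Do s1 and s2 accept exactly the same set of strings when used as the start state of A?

No

States {s0} cannot be reached from the start state, so discard them.
P0 = {s1,s3} | {s2}.
No further refinement is possible. Final partition (2 blocks): {s1,s3} | {s2}.
s1 and s2 end up in different blocks, so they are distinguishable. For instance, the string 'ε' is accepted from only s1.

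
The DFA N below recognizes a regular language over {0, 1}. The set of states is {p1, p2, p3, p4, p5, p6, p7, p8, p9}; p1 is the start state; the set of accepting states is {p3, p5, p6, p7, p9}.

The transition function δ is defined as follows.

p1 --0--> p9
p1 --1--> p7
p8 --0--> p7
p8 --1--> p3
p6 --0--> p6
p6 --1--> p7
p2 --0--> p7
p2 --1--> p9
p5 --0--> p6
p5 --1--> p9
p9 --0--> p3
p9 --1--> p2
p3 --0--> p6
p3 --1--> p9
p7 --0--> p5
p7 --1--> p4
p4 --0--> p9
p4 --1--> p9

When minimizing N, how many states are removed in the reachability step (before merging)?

1

No path from p1 leads to p8; the other 8 states are all reachable.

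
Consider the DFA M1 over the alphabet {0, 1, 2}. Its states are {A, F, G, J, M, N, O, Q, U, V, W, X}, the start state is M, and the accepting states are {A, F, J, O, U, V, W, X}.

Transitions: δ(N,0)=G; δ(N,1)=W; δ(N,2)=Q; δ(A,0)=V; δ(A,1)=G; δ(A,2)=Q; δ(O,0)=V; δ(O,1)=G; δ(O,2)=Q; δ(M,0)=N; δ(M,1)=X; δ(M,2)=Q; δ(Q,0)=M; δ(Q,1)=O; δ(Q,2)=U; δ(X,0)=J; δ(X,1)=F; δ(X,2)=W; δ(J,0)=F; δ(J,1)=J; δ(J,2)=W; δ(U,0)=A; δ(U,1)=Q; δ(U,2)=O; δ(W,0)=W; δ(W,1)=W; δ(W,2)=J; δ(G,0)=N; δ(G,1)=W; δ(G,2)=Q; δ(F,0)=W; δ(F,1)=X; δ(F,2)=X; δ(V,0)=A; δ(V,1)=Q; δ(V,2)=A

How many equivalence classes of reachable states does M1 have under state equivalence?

5

P0 = {A,F,J,O,U,V,W,X} | {G,M,N,Q}.
On input 1, block {A,F,J,O,U,V,W,X} splits into {A,O,U,V} and {F,J,W,X}.
On input 2, block {A,O,U,V} splits into {U,V} and {A,O}.
On input 1, block {G,M,N,Q} splits into {G,M,N} and {Q}.
No further refinement is possible. Final partition (5 blocks): {U,V} | {G,M,N} | {F,J,W,X} | {A,O} | {Q}.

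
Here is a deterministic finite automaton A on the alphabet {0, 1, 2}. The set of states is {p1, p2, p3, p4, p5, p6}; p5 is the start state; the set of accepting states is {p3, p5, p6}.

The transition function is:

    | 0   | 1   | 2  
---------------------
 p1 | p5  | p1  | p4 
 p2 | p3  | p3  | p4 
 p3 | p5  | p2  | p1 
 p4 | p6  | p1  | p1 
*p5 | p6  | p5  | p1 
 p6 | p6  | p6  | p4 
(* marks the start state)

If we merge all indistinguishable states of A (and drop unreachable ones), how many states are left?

First remove the unreachable states {p2,p3}; 4 states remain.
Initial partition by acceptance: {p5,p6} | {p1,p4}.
Stable partition: {p5,p6} | {p1,p4} — 2 equivalence classes.

2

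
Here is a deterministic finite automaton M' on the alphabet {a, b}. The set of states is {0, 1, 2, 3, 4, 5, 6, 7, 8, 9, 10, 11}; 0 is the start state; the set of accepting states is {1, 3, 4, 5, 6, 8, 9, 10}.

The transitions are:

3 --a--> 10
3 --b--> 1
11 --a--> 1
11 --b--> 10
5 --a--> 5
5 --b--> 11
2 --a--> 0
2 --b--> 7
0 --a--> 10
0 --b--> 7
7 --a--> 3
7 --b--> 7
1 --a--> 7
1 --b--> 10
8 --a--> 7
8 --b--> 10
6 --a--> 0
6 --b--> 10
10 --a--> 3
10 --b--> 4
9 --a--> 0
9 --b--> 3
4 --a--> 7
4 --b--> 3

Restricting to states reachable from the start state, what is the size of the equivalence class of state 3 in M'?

2

Reachable states from the start: {0,1,3,4,7,10}. Unreachable: {2,5,6,8,9,11} — drop them.
Start with accepting vs non-accepting: {1,3,4,10} | {0,7}.
Split {1,3,4,10} by δ(·,a) → {1,4} and {3,10}.
No further refinement is possible. Final partition (3 blocks): {1,4} | {0,7} | {3,10}.
The equivalence class containing 3 is {3,10}, of size 2.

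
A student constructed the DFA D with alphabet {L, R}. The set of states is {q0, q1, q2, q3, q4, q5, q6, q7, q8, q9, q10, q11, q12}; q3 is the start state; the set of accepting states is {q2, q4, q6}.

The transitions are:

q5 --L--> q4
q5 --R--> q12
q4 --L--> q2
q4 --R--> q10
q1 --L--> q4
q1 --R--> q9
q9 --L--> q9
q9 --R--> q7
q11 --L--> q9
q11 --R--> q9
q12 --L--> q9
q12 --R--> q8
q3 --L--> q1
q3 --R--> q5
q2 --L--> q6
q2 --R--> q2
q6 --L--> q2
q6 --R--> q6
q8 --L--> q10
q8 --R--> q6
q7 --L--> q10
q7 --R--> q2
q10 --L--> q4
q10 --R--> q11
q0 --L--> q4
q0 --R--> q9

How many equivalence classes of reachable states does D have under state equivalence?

Reachable states from the start: {q1,q2,q3,q4,q5,q6,q7,q8,q9,q10,q11,q12}. Unreachable: {q0} — drop them.
Start with accepting vs non-accepting: {q2,q4,q6} | {q1,q3,q5,q7,q8,q9,q10,q11,q12}.
Split {q2,q4,q6} by δ(·,R) → {q2,q6} and {q4}.
Refine {q1,q3,q5,q7,q8,q9,q10,q11,q12} on symbol L: members go to different blocks, giving {q3,q7,q8,q9,q11,q12} and {q1,q5,q10}.
On input L, block {q3,q7,q8,q9,q11,q12} splits into {q3,q7,q8} and {q9,q11,q12}.
Refine {q3,q7,q8} on symbol R: members go to different blocks, giving {q7,q8} and {q3}.
On input R, block {q9,q11,q12} splits into {q9,q12} and {q11}.
On input R, block {q1,q5,q10} splits into {q1,q5} and {q10}.
No further refinement is possible. Final partition (8 blocks): {q2,q6} | {q7,q8} | {q4} | {q1,q5} | {q9,q12} | {q3} | {q11} | {q10}.

8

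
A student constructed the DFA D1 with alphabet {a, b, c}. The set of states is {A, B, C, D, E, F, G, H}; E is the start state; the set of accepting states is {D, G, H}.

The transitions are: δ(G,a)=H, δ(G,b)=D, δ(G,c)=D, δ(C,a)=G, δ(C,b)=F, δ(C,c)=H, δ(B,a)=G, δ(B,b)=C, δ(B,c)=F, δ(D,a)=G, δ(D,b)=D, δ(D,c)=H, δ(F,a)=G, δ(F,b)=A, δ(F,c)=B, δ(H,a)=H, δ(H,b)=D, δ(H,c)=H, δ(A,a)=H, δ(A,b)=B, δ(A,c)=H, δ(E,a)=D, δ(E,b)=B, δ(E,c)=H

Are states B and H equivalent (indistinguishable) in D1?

No

All states are reachable from the start state.
Initial partition by acceptance: {D,G,H} | {A,B,C,E,F}.
Split {A,B,C,E,F} by δ(·,c) → {A,C,E} and {B,F}.
Stable partition: {D,G,H} | {A,C,E} | {B,F} — 3 equivalence classes.
B and H end up in different blocks, so they are distinguishable. For instance, the string 'ε' is accepted from only H.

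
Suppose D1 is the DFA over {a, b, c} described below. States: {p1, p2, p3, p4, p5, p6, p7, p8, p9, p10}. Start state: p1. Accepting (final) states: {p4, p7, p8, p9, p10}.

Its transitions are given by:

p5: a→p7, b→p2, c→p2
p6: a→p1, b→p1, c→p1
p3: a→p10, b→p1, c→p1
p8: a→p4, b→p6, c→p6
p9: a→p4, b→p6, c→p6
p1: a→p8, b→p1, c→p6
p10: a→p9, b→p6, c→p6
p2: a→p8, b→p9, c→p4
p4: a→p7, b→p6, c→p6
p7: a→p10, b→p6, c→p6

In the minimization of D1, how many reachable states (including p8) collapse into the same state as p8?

Reachable states from the start: {p1,p4,p6,p7,p8,p9,p10}. Unreachable: {p2,p3,p5} — drop them.
P0 = {p4,p7,p8,p9,p10} | {p1,p6}.
Split {p1,p6} by δ(·,a) → {p1} and {p6}.
Stable partition: {p4,p7,p8,p9,p10} | {p1} | {p6} — 3 equivalence classes.
The equivalence class containing p8 is {p4,p7,p8,p9,p10}, of size 5.

5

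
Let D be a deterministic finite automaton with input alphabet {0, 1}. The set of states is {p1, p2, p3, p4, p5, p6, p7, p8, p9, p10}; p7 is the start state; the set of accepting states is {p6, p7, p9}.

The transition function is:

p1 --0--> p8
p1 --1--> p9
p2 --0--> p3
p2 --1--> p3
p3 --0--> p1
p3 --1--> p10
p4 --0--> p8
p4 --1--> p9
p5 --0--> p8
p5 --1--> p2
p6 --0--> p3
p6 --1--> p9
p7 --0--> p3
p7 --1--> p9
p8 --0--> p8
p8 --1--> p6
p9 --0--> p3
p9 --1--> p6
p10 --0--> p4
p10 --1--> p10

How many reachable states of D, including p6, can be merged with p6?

States {p2,p5} cannot be reached from the start state, so discard them.
Start with accepting vs non-accepting: {p6,p7,p9} | {p1,p3,p4,p8,p10}.
Refine {p1,p3,p4,p8,p10} on symbol 1: members go to different blocks, giving {p1,p4,p8} and {p3,p10}.
No further refinement is possible. Final partition (3 blocks): {p6,p7,p9} | {p1,p4,p8} | {p3,p10}.
State p6 belongs to the block {p6,p7,p9}, which has 3 states.

3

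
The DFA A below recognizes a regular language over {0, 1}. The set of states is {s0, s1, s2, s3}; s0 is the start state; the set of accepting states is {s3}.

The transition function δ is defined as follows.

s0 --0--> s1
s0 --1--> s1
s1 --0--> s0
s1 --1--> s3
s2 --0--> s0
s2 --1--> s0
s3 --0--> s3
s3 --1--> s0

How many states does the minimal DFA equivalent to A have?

States {s2} cannot be reached from the start state, so discard them.
Initial partition by acceptance: {s3} | {s0,s1}.
Split {s0,s1} by δ(·,1) → {s0} and {s1}.
No further refinement is possible. Final partition (3 blocks): {s3} | {s0} | {s1}.

3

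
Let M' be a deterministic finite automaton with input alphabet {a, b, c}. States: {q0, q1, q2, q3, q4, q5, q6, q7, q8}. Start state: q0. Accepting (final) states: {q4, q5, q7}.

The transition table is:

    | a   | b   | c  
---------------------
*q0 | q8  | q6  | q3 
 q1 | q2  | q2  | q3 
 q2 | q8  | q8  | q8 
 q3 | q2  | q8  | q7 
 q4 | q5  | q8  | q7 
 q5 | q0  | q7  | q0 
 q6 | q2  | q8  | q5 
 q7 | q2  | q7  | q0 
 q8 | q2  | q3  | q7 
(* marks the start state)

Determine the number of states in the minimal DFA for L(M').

3

Reachable states from the start: {q0,q2,q3,q5,q6,q7,q8}. Unreachable: {q1,q4} — drop them.
Start with accepting vs non-accepting: {q5,q7} | {q0,q2,q3,q6,q8}.
Split {q0,q2,q3,q6,q8} by δ(·,c) → {q3,q6,q8} and {q0,q2}.
No further refinement is possible. Final partition (3 blocks): {q5,q7} | {q3,q6,q8} | {q0,q2}.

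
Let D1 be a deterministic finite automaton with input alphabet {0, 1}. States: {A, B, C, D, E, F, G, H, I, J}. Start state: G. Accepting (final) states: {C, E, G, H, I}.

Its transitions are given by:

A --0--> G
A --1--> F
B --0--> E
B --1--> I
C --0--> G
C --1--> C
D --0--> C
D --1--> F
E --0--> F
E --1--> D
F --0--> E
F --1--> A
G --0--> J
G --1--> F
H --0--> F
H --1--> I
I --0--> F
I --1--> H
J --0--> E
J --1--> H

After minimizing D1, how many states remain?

First remove the unreachable states {B}; 9 states remain.
Initial partition by acceptance: {C,E,G,H,I} | {A,D,F,J}.
Refine {C,E,G,H,I} on symbol 0: members go to different blocks, giving {E,G,H,I} and {C}.
Split {E,G,H,I} by δ(·,1) → {E,G} and {H,I}.
Refine {A,D,F,J} on symbol 0: members go to different blocks, giving {A,F,J} and {D}.
Split {E,G} by δ(·,1) → {E} and {G}.
Split {A,F,J} by δ(·,0) → {F,J} and {A}.
On input 1, block {F,J} splits into {F} and {J}.
No further refinement is possible. Final partition (8 blocks): {E} | {F} | {C} | {H,I} | {D} | {G} | {A} | {J}.

8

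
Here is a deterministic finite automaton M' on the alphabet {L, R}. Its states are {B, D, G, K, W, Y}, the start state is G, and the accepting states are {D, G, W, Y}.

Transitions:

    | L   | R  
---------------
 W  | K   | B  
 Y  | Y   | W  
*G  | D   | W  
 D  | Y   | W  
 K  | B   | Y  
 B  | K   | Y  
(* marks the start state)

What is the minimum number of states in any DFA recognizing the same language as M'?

3

Every state is reachable, so we keep all 6.
P0 = {D,G,W,Y} | {B,K}.
On input L, block {D,G,W,Y} splits into {D,G,Y} and {W}.
The partition is now stable with 3 blocks: {D,G,Y} | {B,K} | {W}.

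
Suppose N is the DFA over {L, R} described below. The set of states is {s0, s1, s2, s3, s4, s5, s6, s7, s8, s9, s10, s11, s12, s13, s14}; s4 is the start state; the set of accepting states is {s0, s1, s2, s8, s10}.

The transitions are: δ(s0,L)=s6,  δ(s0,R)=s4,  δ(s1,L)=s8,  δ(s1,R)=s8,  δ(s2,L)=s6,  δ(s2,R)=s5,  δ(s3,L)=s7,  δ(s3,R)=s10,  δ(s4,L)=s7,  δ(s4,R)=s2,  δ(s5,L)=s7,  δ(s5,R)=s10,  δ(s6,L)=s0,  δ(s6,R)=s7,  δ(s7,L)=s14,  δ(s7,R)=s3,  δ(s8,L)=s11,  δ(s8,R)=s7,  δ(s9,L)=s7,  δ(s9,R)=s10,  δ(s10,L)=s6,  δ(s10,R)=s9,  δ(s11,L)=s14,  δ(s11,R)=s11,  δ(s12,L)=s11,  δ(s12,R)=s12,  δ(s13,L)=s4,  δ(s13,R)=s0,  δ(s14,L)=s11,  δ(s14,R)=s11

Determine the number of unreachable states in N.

No path from s4 leads to s1, s8, s12, s13; the other 11 states are all reachable.

4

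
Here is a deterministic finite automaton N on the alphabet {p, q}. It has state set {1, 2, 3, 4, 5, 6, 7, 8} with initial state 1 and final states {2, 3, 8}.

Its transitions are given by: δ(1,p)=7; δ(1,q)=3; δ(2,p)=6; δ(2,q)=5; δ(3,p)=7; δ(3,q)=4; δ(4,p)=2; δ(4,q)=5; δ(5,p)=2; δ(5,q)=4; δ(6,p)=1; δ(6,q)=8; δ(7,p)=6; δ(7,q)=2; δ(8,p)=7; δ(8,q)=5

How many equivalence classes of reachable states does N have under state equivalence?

3

Start with accepting vs non-accepting: {2,3,8} | {1,4,5,6,7}.
Split {1,4,5,6,7} by δ(·,p) → {1,6,7} and {4,5}.
The partition is now stable with 3 blocks: {2,3,8} | {1,6,7} | {4,5}.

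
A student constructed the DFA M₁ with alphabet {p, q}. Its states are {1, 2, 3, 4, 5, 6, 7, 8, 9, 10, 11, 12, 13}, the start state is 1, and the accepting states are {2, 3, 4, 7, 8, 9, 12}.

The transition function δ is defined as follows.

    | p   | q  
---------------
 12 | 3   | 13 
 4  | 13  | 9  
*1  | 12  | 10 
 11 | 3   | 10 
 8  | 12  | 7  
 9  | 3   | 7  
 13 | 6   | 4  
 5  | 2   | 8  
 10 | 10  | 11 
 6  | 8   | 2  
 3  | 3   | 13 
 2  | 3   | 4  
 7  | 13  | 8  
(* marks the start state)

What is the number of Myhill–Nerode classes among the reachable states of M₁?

First remove the unreachable states {5}; 12 states remain.
Initial partition by acceptance: {2,3,4,7,8,9,12} | {1,6,10,11,13}.
Refine {2,3,4,7,8,9,12} on symbol p: members go to different blocks, giving {2,3,8,9,12} and {4,7}.
On input q, block {2,3,8,9,12} splits into {2,8,9} and {3,12}.
Split {1,6,10,11,13} by δ(·,p) → {1,11} and {10,13} and {6}.
On input p, block {10,13} splits into {10} and {13}.
Stable partition: {2,8,9} | {1,11} | {4,7} | {3,12} | {10} | {6} | {13} — 7 equivalence classes.

7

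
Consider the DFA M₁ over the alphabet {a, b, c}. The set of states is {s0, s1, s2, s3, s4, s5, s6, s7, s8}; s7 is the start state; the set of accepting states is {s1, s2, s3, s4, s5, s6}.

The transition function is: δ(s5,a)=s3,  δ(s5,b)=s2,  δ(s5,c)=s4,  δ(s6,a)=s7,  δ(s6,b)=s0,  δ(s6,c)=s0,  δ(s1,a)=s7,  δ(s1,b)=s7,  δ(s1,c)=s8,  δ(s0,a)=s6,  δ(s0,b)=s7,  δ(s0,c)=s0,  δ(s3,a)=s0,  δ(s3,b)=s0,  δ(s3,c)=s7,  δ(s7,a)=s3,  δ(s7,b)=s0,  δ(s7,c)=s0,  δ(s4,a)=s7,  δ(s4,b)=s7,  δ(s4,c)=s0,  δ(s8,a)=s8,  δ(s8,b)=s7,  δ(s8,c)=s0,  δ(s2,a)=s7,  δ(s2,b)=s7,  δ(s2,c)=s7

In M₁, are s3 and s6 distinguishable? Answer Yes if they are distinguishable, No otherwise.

No

First remove the unreachable states {s1,s2,s4,s5,s8}; 4 states remain.
Initial partition by acceptance: {s3,s6} | {s0,s7}.
Stable partition: {s3,s6} | {s0,s7} — 2 equivalence classes.
s3 and s6 lie in the same block of the stable partition, so they are equivalent — no string distinguishes them.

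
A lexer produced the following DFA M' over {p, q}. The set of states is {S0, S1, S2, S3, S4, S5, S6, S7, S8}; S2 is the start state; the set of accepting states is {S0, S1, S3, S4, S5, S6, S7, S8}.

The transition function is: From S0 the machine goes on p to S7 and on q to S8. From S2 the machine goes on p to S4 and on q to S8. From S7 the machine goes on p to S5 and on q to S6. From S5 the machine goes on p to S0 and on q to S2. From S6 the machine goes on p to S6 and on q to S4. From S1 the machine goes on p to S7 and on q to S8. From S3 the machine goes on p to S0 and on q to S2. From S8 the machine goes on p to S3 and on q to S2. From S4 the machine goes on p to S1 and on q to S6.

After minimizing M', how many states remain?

7

All states are reachable from the start state.
Initial partition by acceptance: {S0,S1,S3,S4,S5,S6,S7,S8} | {S2}.
Refine {S0,S1,S3,S4,S5,S6,S7,S8} on symbol q: members go to different blocks, giving {S0,S1,S4,S6,S7} and {S3,S5,S8}.
Split {S0,S1,S4,S6,S7} by δ(·,p) → {S0,S1,S4,S6} and {S7}.
Split {S0,S1,S4,S6} by δ(·,p) → {S0,S1} and {S4,S6}.
Refine {S3,S5,S8} on symbol p: members go to different blocks, giving {S3,S5} and {S8}.
On input p, block {S4,S6} splits into {S4} and {S6}.
No further refinement is possible. Final partition (7 blocks): {S0,S1} | {S2} | {S3,S5} | {S7} | {S4} | {S8} | {S6}.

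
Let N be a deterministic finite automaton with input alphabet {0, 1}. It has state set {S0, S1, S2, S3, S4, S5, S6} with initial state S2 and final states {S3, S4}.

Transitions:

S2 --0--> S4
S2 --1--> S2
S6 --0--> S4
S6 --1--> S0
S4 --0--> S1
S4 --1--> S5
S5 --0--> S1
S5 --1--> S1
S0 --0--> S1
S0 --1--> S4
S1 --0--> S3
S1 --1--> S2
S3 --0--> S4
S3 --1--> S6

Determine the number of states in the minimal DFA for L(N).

7

P0 = {S3,S4} | {S0,S1,S2,S5,S6}.
Split {S3,S4} by δ(·,0) → {S3} and {S4}.
Refine {S0,S1,S2,S5,S6} on symbol 0: members go to different blocks, giving {S0,S5} and {S2,S6} and {S1}.
Refine {S0,S5} on symbol 1: members go to different blocks, giving {S0} and {S5}.
Refine {S2,S6} on symbol 1: members go to different blocks, giving {S2} and {S6}.
No further refinement is possible. Final partition (7 blocks): {S3} | {S0} | {S4} | {S2} | {S1} | {S5} | {S6}.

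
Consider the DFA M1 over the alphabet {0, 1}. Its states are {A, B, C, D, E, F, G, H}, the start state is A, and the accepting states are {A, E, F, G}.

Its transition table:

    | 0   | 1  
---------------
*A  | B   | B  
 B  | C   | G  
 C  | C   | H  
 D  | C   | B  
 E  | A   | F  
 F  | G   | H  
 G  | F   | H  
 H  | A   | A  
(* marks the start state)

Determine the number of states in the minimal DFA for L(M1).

Reachable states from the start: {A,B,C,F,G,H}. Unreachable: {D,E} — drop them.
Start with accepting vs non-accepting: {A,F,G} | {B,C,H}.
Refine {A,F,G} on symbol 0: members go to different blocks, giving {F,G} and {A}.
Split {B,C,H} by δ(·,0) → {B,C} and {H}.
Split {B,C} by δ(·,1) → {B} and {C}.
The partition is now stable with 5 blocks: {F,G} | {B} | {A} | {H} | {C}.

5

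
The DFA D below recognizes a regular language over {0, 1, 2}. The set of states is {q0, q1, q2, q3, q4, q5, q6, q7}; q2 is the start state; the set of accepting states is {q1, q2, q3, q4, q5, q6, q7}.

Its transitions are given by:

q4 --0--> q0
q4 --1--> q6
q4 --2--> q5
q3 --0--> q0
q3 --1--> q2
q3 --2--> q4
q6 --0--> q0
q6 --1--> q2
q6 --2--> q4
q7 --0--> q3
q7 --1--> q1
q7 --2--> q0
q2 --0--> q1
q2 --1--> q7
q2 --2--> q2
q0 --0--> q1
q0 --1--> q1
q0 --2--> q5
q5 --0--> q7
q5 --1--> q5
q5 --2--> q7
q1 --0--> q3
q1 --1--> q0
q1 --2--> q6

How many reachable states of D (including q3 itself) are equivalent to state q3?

P0 = {q1,q2,q3,q4,q5,q6,q7} | {q0}.
Refine {q1,q2,q3,q4,q5,q6,q7} on symbol 0: members go to different blocks, giving {q1,q2,q5,q7} and {q3,q4,q6}.
Refine {q1,q2,q5,q7} on symbol 0: members go to different blocks, giving {q1,q7} and {q2,q5}.
Split {q1,q7} by δ(·,1) → {q1} and {q7}.
Split {q3,q4,q6} by δ(·,1) → {q3,q6} and {q4}.
Refine {q2,q5} on symbol 0: members go to different blocks, giving {q2} and {q5}.
No further refinement is possible. Final partition (7 blocks): {q1} | {q0} | {q3,q6} | {q2} | {q7} | {q4} | {q5}.
State q3 belongs to the block {q3,q6}, which has 2 states.

2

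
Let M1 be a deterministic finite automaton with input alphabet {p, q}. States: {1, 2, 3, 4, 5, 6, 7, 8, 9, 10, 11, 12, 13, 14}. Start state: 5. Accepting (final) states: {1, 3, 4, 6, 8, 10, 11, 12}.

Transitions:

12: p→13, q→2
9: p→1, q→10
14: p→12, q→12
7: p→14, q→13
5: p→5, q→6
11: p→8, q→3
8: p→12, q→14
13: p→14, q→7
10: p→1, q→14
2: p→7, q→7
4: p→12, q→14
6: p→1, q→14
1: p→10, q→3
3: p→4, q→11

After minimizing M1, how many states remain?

9

Reachable states from the start: {1,2,3,4,5,6,7,8,10,11,12,13,14}. Unreachable: {9} — drop them.
Start with accepting vs non-accepting: {1,3,4,6,8,10,11,12} | {2,5,7,13,14}.
On input p, block {1,3,4,6,8,10,11,12} splits into {1,3,4,6,8,10,11} and {12}.
On input p, block {1,3,4,6,8,10,11} splits into {1,3,6,10,11} and {4,8}.
Refine {1,3,6,10,11} on symbol p: members go to different blocks, giving {1,6,10} and {3,11}.
Split {1,6,10} by δ(·,q) → {6,10} and {1}.
Refine {2,5,7,13,14} on symbol p: members go to different blocks, giving {2,5,7,13} and {14}.
Split {2,5,7,13} by δ(·,p) → {2,5} and {7,13}.
Split {2,5} by δ(·,p) → {2} and {5}.
No further refinement is possible. Final partition (9 blocks): {6,10} | {2} | {12} | {4,8} | {3,11} | {1} | {14} | {7,13} | {5}.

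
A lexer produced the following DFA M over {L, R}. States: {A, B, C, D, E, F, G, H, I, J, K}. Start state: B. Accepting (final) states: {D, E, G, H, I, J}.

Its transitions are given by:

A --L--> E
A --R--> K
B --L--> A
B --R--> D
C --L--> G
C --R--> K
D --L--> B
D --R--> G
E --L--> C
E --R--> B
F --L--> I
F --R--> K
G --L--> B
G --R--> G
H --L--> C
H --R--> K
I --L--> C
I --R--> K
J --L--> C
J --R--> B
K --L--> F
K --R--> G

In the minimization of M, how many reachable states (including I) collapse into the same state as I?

States {H,J} cannot be reached from the start state, so discard them.
Initial partition by acceptance: {D,E,G,I} | {A,B,C,F,K}.
On input R, block {D,E,G,I} splits into {D,G} and {E,I}.
Refine {A,B,C,F,K} on symbol L: members go to different blocks, giving {A,F} and {B,K} and {C}.
No further refinement is possible. Final partition (5 blocks): {D,G} | {A,F} | {E,I} | {B,K} | {C}.
State I belongs to the block {E,I}, which has 2 states.

2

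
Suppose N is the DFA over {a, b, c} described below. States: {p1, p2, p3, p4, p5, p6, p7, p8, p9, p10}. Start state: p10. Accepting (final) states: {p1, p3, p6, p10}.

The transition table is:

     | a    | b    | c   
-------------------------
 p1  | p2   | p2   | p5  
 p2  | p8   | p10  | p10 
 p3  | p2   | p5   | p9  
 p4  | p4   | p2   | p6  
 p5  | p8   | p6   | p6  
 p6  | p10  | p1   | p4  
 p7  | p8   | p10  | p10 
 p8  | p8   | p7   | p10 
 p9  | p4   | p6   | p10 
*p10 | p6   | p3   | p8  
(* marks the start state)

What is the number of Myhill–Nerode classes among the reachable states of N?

4

All states are reachable from the start state.
Start with accepting vs non-accepting: {p1,p3,p6,p10} | {p2,p4,p5,p7,p8,p9}.
On input a, block {p1,p3,p6,p10} splits into {p1,p3} and {p6,p10}.
On input b, block {p2,p4,p5,p7,p8,p9} splits into {p2,p5,p7,p9} and {p4,p8}.
Stable partition: {p1,p3} | {p2,p5,p7,p9} | {p6,p10} | {p4,p8} — 4 equivalence classes.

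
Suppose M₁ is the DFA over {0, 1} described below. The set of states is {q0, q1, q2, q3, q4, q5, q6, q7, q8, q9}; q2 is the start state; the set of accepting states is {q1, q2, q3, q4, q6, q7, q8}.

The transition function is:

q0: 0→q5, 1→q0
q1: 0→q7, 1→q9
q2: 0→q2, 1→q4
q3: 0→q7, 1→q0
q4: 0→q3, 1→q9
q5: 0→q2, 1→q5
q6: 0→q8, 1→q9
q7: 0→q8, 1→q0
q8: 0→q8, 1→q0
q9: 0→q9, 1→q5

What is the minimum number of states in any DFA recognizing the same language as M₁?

First remove the unreachable states {q1,q6}; 8 states remain.
Initial partition by acceptance: {q2,q3,q4,q7,q8} | {q0,q5,q9}.
Refine {q2,q3,q4,q7,q8} on symbol 1: members go to different blocks, giving {q3,q4,q7,q8} and {q2}.
On input 0, block {q0,q5,q9} splits into {q0,q9} and {q5}.
Split {q0,q9} by δ(·,0) → {q0} and {q9}.
On input 1, block {q3,q4,q7,q8} splits into {q3,q7,q8} and {q4}.
The partition is now stable with 6 blocks: {q3,q7,q8} | {q0} | {q2} | {q5} | {q9} | {q4}.

6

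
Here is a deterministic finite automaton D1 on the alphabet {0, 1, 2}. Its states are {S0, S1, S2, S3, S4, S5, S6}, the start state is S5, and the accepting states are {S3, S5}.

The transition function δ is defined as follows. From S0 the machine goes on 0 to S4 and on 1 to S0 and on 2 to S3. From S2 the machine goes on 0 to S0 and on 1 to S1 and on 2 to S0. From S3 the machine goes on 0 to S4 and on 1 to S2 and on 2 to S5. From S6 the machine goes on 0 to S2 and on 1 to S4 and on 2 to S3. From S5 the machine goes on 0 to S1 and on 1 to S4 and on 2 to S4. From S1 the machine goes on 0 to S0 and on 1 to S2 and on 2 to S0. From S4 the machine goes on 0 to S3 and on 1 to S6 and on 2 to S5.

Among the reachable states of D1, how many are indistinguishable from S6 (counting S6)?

1

Every state is reachable, so we keep all 7.
Start with accepting vs non-accepting: {S3,S5} | {S0,S1,S2,S4,S6}.
Split {S3,S5} by δ(·,2) → {S3} and {S5}.
Split {S0,S1,S2,S4,S6} by δ(·,0) → {S0,S1,S2,S6} and {S4}.
On input 0, block {S0,S1,S2,S6} splits into {S1,S2,S6} and {S0}.
Split {S1,S2,S6} by δ(·,0) → {S1,S2} and {S6}.
The partition is now stable with 6 blocks: {S3} | {S1,S2} | {S5} | {S4} | {S0} | {S6}.
State S6 belongs to the block {S6}, which has 1 states.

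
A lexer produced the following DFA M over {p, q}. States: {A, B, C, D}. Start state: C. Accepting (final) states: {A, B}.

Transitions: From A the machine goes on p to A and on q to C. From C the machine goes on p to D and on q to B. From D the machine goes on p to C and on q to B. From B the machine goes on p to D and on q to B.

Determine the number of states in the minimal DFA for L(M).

2

First remove the unreachable states {A}; 3 states remain.
Initial partition by acceptance: {B} | {C,D}.
The partition is now stable with 2 blocks: {B} | {C,D}.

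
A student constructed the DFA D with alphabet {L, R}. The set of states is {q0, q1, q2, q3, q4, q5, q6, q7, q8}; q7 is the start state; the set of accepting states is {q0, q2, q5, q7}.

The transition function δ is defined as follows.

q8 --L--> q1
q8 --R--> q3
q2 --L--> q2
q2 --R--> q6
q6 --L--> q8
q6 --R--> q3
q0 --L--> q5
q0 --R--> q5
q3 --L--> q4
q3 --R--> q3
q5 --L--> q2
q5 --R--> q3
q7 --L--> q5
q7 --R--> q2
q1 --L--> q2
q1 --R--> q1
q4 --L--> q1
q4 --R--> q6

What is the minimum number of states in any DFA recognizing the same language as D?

5

First remove the unreachable states {q0}; 8 states remain.
Start with accepting vs non-accepting: {q2,q5,q7} | {q1,q3,q4,q6,q8}.
On input R, block {q2,q5,q7} splits into {q2,q5} and {q7}.
Split {q1,q3,q4,q6,q8} by δ(·,L) → {q3,q4,q6,q8} and {q1}.
Split {q3,q4,q6,q8} by δ(·,L) → {q3,q6} and {q4,q8}.
The partition is now stable with 5 blocks: {q2,q5} | {q3,q6} | {q7} | {q1} | {q4,q8}.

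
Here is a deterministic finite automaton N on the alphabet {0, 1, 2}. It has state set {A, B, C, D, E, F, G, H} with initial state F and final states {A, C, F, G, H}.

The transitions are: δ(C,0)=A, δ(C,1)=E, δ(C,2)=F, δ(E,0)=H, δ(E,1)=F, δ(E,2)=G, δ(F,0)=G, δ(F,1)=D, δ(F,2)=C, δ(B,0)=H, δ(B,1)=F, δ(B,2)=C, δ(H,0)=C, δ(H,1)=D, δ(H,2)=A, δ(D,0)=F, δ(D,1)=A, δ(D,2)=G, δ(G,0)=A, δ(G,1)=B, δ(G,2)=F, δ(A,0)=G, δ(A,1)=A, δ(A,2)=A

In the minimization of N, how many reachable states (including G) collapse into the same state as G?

All states are reachable from the start state.
Initial partition by acceptance: {A,C,F,G,H} | {B,D,E}.
On input 1, block {A,C,F,G,H} splits into {C,F,G,H} and {A}.
Split {C,F,G,H} by δ(·,0) → {C,G} and {F,H}.
Refine {B,D,E} on symbol 1: members go to different blocks, giving {B,E} and {D}.
Split {F,H} by δ(·,2) → {F} and {H}.
No further refinement is possible. Final partition (6 blocks): {C,G} | {B,E} | {A} | {F} | {D} | {H}.
State G belongs to the block {C,G}, which has 2 states.

2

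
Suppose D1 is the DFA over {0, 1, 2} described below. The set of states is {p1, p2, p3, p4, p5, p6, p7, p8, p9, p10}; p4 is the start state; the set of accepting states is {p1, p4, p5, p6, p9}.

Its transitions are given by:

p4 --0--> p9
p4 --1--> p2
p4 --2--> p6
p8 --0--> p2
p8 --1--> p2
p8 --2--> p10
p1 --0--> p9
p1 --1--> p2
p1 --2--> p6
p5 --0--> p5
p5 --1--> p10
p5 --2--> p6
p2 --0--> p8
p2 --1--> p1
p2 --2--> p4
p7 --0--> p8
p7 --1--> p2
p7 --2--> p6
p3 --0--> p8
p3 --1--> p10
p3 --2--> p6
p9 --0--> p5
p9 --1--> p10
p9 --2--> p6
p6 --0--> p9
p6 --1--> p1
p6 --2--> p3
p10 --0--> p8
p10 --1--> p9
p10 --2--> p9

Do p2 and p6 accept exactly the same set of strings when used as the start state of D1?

States {p7} cannot be reached from the start state, so discard them.
Start with accepting vs non-accepting: {p1,p4,p5,p6,p9} | {p2,p3,p8,p10}.
Refine {p1,p4,p5,p6,p9} on symbol 1: members go to different blocks, giving {p1,p4,p5,p9} and {p6}.
On input 1, block {p2,p3,p8,p10} splits into {p2,p10} and {p3,p8}.
Split {p3,p8} by δ(·,0) → {p3} and {p8}.
Stable partition: {p1,p4,p5,p9} | {p2,p10} | {p6} | {p3} | {p8} — 5 equivalence classes.
p2 and p6 end up in different blocks, so they are distinguishable. For instance, the string 'ε' is accepted from only p6.

No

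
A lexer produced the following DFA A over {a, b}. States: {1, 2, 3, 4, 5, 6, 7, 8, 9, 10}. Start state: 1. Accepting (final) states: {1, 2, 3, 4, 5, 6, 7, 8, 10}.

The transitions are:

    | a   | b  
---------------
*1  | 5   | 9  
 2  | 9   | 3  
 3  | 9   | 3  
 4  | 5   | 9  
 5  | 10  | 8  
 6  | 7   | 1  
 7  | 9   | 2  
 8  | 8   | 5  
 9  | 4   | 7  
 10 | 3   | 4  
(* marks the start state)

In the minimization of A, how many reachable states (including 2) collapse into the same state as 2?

3

States {6} cannot be reached from the start state, so discard them.
P0 = {1,2,3,4,5,7,8,10} | {9}.
On input a, block {1,2,3,4,5,7,8,10} splits into {1,4,5,8,10} and {2,3,7}.
Split {1,4,5,8,10} by δ(·,a) → {1,4,5,8} and {10}.
Refine {1,4,5,8} on symbol a: members go to different blocks, giving {1,4,8} and {5}.
On input a, block {1,4,8} splits into {1,4} and {8}.
No further refinement is possible. Final partition (6 blocks): {1,4} | {9} | {2,3,7} | {10} | {5} | {8}.
The equivalence class containing 2 is {2,3,7}, of size 3.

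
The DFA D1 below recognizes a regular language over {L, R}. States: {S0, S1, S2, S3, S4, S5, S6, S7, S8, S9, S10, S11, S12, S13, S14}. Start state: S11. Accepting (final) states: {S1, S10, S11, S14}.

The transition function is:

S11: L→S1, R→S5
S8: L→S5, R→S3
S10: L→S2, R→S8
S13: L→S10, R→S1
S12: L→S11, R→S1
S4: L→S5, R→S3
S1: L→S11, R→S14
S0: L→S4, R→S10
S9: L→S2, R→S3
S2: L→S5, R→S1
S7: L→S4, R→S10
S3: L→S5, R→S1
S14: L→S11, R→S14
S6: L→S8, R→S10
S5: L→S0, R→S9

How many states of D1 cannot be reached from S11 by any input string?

4

Starting at S11 and following transitions, the reachable set is {S0, S1, S2, S3, S4, S5, S8, S9, S10, S11, S14}. That leaves S6, S7, S12, S13 unreachable — 4 in total.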